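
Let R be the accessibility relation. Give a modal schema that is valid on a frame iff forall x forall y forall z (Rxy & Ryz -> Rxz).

The condition is transitivity. The 4 schema □p → □□p defines it.

□p → □□p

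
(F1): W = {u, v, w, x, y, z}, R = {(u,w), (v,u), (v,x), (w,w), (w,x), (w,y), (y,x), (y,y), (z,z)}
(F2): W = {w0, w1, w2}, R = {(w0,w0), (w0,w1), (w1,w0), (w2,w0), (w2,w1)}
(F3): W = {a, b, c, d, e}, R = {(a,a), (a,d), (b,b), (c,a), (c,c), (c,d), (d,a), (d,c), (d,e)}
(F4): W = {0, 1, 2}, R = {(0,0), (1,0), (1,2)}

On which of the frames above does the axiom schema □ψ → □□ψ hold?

(F4)

The schema corresponds to transitivity: ∀x ∀y ∀z (Rxy ∧ Ryz → Rxz).
(F1): fails — Ruw and Rwx but not Rux.
(F2): fails — Rw1w0 and Rw0w1 but not Rw1w1.
(F3): fails — Rcd and Rde but not Rce.
(F4): ✓.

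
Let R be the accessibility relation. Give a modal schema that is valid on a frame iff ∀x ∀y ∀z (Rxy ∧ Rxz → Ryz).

The condition is the Euclidean property. The 5 schema ◇r → □◇r defines it.
Suppose ◇r→□◇r is valid. Take Rxy, Rxz and set V(r)={y}. Then ◇r at x, so □◇r at x, so ◇r at z, so some w with Rzw has r; w=y, i.e. Rzy. By symmetry of the argument, Ryz.

◇r → □◇r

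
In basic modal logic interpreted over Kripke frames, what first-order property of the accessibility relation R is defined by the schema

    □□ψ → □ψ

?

density

Suppose □□ψ→□ψ is valid. Take Rxy and set V(ψ)={w : xR²w}. Then □□ψ at x, so □ψ at x, so ψ at y, i.e. ∃z(Rxz∧Rzy).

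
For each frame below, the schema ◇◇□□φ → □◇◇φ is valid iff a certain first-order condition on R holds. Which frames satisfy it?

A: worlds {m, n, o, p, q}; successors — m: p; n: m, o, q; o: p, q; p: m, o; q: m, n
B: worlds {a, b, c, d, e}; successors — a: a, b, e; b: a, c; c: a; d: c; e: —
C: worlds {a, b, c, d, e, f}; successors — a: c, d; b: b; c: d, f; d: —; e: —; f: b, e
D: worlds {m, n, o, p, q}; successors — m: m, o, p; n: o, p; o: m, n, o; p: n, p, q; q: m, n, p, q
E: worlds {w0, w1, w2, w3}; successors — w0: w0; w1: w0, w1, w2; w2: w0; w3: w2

This is the axiom for a generalized confluence (Geach) condition; its first-order frame correspondent is ∀x ∀y ∀z ((xR²y ∧ xRz) → ∃w (yR²w ∧ zR²w)).
A: fails — mR²m, mRp but no w with mR²w and pR²w.
B: fails — aR²a, aRe but no w with aR²w and eR²w.
C: fails — aR²d, aRc but no w with dR²w and cR²w.
D: ✓.
E: ✓.

D, E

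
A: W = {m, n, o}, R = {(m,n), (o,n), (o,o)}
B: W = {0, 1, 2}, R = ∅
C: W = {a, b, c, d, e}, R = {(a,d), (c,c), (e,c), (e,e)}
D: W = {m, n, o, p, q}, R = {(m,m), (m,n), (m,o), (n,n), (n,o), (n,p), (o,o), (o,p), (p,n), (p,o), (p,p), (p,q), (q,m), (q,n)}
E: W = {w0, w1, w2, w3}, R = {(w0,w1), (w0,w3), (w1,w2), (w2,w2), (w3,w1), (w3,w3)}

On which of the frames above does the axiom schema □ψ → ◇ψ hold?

D, E

The schema corresponds to seriality: ∀x ∃y Rxy.
A: fails — world n has no successor.
B: fails — world 0 has no successor.
C: fails — world b has no successor.
D: satisfies the condition.
E: satisfies the condition.
Valid on: D, E.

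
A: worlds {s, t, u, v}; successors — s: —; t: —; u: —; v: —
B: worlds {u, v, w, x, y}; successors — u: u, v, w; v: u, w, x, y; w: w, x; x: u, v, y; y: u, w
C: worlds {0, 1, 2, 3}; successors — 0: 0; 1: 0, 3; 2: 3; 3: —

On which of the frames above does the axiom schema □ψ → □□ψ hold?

A, C

This is the axiom for transitivity; its first-order frame correspondent is ∀x ∀y ∀z (Rxy ∧ Ryz → Rxz).
A: holds.
B: fails — Ruv and Rvx but not Rux.
C: holds.
Valid on: A, C.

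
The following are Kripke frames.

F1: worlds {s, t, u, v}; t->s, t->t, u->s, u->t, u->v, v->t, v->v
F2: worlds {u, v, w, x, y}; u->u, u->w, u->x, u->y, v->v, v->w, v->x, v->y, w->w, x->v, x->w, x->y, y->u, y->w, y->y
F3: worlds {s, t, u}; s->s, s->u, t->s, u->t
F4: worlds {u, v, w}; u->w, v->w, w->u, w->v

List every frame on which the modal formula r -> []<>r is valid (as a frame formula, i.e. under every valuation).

This is the axiom for symmetry; its first-order frame correspondent is forall x forall y (Rxy -> Ryx).
F1: fails — Ruv but not Rvu.
F2: fails — Rxw but not Rwx.
F3: fails — Rsu but not Rus.
F4: holds.

F4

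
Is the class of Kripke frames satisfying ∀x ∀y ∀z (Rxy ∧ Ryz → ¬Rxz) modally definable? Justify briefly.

No

Modal frame validity is preserved under surjective bounded morphisms.
The 7-cycle (worlds s,t,u,v,w,x,y with s→t→u→v→w→x→y→s) is intransitive. Mapping every world to a single reflexive point • is a surjective bounded morphism; the reflexive point is not intransitive (R••∧R•• but R••).
Hence intransitivity is not modally definable.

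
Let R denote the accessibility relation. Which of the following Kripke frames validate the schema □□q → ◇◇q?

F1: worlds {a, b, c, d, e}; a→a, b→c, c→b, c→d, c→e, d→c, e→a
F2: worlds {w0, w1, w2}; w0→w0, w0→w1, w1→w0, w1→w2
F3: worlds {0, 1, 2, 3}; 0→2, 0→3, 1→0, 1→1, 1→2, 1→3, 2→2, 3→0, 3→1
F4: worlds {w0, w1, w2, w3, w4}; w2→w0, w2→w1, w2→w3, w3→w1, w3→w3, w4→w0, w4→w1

The schema corresponds to a generalized confluence (Geach) condition: ∀x ∃w (xR²w ∧ xR²w).
F1: holds.
F2: fails — at w2 but no w with w2R²w and w2R²w.
F3: holds.
F4: fails — at w0 but no w with w0R²w and w0R²w.
Valid on: F1, F3.

F1, F3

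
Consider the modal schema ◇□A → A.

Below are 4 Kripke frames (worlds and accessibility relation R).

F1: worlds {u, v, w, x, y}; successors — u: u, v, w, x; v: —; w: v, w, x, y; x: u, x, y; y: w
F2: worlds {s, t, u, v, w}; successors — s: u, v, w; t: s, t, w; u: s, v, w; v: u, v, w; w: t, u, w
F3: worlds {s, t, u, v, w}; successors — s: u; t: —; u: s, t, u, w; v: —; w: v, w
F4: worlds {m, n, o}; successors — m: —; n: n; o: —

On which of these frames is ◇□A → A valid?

The schema corresponds to symmetry: ∀x ∀y (Rxy → Ryx).
F1: fails — Ruv but not Rvu.
F2: fails — Rvw but not Rwv.
F3: fails — Ruw but not Rwu.
F4: ✓.

F4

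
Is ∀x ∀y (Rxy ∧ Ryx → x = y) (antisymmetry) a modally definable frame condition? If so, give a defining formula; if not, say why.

No

Any modally definable frame class is closed under surjective bounded morphisms.
The 6-cycle (worlds 0,1,2,3,4,5 with 0→1→2→3→4→5→0) is antisymmetric. Sending even-indexed worlds to a and odd-indexed worlds to b is a surjective bounded morphism onto the two-world frame with a↔b, which is not antisymmetric.
So the class is not modally definable.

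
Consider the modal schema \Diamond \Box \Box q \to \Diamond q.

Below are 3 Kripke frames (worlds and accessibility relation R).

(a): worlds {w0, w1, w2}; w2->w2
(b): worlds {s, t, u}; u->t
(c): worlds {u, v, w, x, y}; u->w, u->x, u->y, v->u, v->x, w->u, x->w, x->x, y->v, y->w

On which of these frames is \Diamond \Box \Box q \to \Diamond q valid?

(a), (c)

This is the axiom for a generalized confluence (Geach) condition; its first-order frame correspondent is \forall x \forall y (xRy \to \exists w (y R^2 w \wedge xRw)).
(a): condition met.
(b): fails — uRt but no w with tR²w and uRw.
(c): condition met.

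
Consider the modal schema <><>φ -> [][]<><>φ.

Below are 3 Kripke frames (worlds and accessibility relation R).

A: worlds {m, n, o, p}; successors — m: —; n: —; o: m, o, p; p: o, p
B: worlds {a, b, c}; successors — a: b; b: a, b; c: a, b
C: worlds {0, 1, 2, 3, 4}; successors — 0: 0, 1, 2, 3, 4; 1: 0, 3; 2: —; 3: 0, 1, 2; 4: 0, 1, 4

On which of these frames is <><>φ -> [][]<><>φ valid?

This is the axiom for a generalized confluence (Geach) condition; its first-order frame correspondent is forall x forall y forall z ((x R^2 y & x R^2 z) -> exists w (y = w & z R^2 w)).
A: fails — oR²m, oR²m but no w with m=w and mR²w.
B: satisfies the condition.
C: fails — 0R²0, 0R²2 but no w with 0=w and 2R²w.

B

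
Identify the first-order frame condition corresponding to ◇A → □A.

partial functionality: ∀x ∀y ∀z (Rxy ∧ Rxz → y = z)

Suppose ◇A→□A is valid. Take Rxy, Rxz and set V(A)={y}. Then ◇A at x, so □A at x, so A at z, i.e. z=y.
The converse is a direct semantic check.
So the correspondent is partial functionality.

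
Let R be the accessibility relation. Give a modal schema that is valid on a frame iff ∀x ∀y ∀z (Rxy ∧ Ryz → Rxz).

This is transitivity; the standard corresponding axiom is 4: □s → □□s.
Suppose □s→□□s is valid. Take Rxy, Ryz and set V(s)={w : Rxw}. Then □s at x, so □□s at x, so □s at y, so s at z, i.e. Rxz.

□s → □□s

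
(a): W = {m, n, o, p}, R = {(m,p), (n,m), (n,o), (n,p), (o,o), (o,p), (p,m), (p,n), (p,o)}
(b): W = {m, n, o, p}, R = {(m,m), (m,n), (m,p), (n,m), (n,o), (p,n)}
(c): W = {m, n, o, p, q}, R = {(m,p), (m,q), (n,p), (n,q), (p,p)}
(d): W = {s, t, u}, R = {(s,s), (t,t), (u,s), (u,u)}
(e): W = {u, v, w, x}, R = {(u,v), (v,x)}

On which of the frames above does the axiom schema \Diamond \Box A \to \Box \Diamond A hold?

Frame correspondent (Sahlqvist): \forall x \forall y \forall z (Rxy \wedge Rxz \to \exists w (Ryw \wedge Rzw)) — i.e. convergence.
(a): fails — Rnm and Rnp but m and p have no common successor.
(b): fails — Rmn and Rmp but n and p have no common successor.
(c): fails — Rmq and Rmq but q and q have no common successor.
(d): satisfies the condition.
(e): fails — Rvx and Rvx but x and x have no common successor.
Valid on: (d).

(d)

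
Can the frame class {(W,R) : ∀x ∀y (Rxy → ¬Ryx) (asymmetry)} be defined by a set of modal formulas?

Not definable by any modal formula

Any modally definable frame class is closed under surjective bounded morphisms.
The 4-cycle (worlds w0,w1,w2,w3 with w0→w1→w2→w3→w0) is asymmetric. Mapping every world to a single reflexive point • is a surjective bounded morphism, and the reflexive point is not asymmetric (R•• but asymmetry requires ¬R••).
Hence asymmetry is not modally definable.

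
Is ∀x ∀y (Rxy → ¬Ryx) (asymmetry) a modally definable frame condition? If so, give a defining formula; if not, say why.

If a class were modally definable it would be closed under surjective bounded morphisms (Goldblatt–Thomason).
The 3-cycle (worlds a,b,c with a→b→c→a) is asymmetric. Mapping every world to a single reflexive point • is a surjective bounded morphism, and the reflexive point is not asymmetric (R•• but asymmetry requires ¬R••).
So no modal formula (or set of formulas) defines exactly the asymmetric frames.

Not modally definable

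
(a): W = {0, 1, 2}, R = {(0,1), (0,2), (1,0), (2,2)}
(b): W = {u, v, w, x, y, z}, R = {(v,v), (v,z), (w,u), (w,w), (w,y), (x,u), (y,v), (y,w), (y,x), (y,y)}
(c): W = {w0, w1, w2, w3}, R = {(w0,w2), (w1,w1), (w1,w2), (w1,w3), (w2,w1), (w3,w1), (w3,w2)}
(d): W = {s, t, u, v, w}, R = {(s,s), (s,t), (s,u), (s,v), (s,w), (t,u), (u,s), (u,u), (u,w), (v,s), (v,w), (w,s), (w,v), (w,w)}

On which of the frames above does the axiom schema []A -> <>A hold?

The schema corresponds to seriality: forall x exists y Rxy.
(a): holds.
(b): fails — world u has no successor.
(c): holds.
(d): holds.

(a), (c), (d)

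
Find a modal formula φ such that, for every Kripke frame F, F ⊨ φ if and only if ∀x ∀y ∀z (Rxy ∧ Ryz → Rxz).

A defining formula is □r → □□r (the 4 axiom).
Suppose □r→□□r is valid. Take Rxy, Ryz and set V(r)={w : Rxw}. Then □r at x, so □□r at x, so □r at y, so r at z, i.e. Rxz.

□r → □□r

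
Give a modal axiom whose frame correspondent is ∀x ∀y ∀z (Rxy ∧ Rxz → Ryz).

This is the Euclidean property; the standard corresponding axiom is 5: ◇q → □◇q.
Suppose ◇q→□◇q is valid. Take Rxy, Rxz and set V(q)={y}. Then ◇q at x, so □◇q at x, so ◇q at z, so some w with Rzw has q; w=y, i.e. Rzy. By symmetry of the argument, Ryz.

◇q → □◇q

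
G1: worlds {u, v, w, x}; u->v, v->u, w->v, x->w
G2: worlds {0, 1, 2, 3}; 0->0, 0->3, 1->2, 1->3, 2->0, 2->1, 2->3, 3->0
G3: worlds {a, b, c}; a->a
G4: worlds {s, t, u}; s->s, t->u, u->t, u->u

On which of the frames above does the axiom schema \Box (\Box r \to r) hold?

This is the axiom for shift-reflexivity; its first-order frame correspondent is \forall x \forall y (Rxy \to Ryy).
G1: fails — Ruv but not Rvv.
G2: fails — R12 but not R22.
G3: holds.
G4: fails — Rut but not Rtt.
Valid on: G3.

G3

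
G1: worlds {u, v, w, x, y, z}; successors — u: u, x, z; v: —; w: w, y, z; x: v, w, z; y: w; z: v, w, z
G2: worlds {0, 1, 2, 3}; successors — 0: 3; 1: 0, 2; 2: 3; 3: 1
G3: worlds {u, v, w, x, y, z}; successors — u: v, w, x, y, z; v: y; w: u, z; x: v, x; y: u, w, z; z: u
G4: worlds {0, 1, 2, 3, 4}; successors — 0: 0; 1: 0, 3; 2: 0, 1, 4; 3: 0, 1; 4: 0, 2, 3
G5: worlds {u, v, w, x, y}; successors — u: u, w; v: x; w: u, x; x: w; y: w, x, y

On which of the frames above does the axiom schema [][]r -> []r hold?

G1

The schema corresponds to density: forall x forall y (Rxy -> exists z (Rxz & Rzy)).
G1: condition met.
G2: fails — R10 but no z with R1z and Rz0.
G3: fails — Rvy but no t with Rvt and Rty.
G4: fails — R31 but no z with R3z and Rz1.
G5: fails — Rxw but no z with Rxz and Rzw.
Valid on: G1.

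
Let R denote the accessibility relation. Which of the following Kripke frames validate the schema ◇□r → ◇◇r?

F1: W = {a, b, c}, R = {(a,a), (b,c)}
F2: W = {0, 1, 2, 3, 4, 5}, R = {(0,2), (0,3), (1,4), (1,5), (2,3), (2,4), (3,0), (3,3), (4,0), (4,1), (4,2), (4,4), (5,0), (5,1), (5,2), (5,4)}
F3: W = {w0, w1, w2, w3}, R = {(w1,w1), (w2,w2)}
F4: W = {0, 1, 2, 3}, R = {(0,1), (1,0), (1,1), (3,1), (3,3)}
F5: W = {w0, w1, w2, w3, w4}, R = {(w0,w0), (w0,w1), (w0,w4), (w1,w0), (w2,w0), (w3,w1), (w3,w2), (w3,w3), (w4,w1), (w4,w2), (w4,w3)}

F2, F3, F4, F5

Frame correspondent (Sahlqvist): ∀x ∀y (xRy → ∃w (yRw ∧ xR²w)) — i.e. a generalized confluence (Geach) condition.
F1: fails — bRc but no w with cRw and bR²w.
F2: satisfies the condition.
F3: satisfies the condition.
F4: satisfies the condition.
F5: satisfies the condition.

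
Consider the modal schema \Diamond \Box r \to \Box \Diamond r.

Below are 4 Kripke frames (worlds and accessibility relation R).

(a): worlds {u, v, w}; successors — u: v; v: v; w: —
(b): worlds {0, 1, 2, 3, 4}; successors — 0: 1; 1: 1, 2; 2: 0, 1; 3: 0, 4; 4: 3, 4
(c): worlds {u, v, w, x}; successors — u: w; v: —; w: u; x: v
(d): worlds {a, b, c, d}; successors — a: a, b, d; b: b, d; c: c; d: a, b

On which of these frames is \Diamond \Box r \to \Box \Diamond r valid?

This is the axiom for convergence; its first-order frame correspondent is \forall x \forall y \forall z (Rxy \wedge Rxz \to \exists w (Ryw \wedge Rzw)).
(a): ✓.
(b): fails — R34 and R30 but 4 and 0 have no common successor.
(c): fails — Rxv and Rxv but v and v have no common successor.
(d): ✓.

(a), (d)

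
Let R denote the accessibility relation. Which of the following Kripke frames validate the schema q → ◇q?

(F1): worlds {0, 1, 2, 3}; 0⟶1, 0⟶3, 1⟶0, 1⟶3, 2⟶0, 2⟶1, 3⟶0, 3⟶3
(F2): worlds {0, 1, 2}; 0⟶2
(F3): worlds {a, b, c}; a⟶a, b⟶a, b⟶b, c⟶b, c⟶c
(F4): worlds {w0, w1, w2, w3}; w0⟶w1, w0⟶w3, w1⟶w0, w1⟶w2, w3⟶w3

Frame correspondent (Sahlqvist): ∀x Rxx — i.e. reflexivity.
(F1): fails — world 0 does not see itself.
(F2): fails — world 0 does not see itself.
(F3): holds.
(F4): fails — world w0 does not see itself.
Valid on: (F3).

(F3)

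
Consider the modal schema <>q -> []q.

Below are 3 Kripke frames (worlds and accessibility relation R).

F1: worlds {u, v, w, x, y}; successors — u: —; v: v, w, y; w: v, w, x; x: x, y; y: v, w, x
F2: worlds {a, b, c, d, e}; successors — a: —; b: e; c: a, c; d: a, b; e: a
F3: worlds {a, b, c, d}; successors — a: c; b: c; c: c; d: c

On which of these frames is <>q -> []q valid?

F3

The schema corresponds to partial functionality: forall x forall y forall z (Rxy & Rxz -> y = z).
F1: fails — v sees both v and w.
F2: fails — c sees both a and c.
F3: ✓.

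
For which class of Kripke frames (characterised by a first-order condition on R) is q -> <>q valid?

This schema is equivalent to the T axiom □q → q.
Its frame correspondent is reflexivity — forall x Rxx.

reflexivity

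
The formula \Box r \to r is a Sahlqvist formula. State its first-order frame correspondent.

reflexivity

Suppose □r→r is valid. At any x set V(r)={w : Rxw}. Then □r holds at x, so r holds at x, i.e. Rxx.
Conversely, any frame satisfying \forall x Rxx validates the schema.
Frame condition: \forall x Rxx.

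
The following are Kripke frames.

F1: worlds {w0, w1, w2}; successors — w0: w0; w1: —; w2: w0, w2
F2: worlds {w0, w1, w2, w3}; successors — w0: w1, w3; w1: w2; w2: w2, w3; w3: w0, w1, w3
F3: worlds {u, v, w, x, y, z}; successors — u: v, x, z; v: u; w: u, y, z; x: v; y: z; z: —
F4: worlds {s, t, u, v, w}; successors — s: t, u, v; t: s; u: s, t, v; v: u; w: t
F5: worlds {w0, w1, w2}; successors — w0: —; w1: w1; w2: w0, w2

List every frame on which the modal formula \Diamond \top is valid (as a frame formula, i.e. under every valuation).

The schema corresponds to seriality: \forall x \exists y Rxy.
F1: fails — world w1 has no successor.
F2: holds.
F3: fails — world z has no successor.
F4: holds.
F5: fails — world w0 has no successor.

F2, F4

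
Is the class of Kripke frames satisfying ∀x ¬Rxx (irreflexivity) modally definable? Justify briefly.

If a class were modally definable it would be closed under surjective bounded morphisms (Goldblatt–Thomason).
The 3-cycle (worlds w0,w1,w2 with w0→w1→w2→w0) is irreflexive, and the map sending every world to a single reflexive point • is a surjective bounded morphism (forth: every edge maps to (•,•); back: every world has a successor). So any modal formula valid on the 3-cycle is also valid on the reflexive point, which is not irreflexive.
Hence irreflexivity is not modally definable.

Not definable by any modal formula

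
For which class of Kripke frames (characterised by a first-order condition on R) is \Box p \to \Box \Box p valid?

transitivity

Suppose □p→□□p is valid. Take Rxy, Ryz and set V(p)={w : Rxw}. Then □p at x, so □□p at x, so □p at y, so p at z, i.e. Rxz.
Conversely, on a frame with transitivity the schema holds at every world under every valuation.
Frame condition: \forall x \forall y \forall z (Rxy \wedge Ryz \to Rxz).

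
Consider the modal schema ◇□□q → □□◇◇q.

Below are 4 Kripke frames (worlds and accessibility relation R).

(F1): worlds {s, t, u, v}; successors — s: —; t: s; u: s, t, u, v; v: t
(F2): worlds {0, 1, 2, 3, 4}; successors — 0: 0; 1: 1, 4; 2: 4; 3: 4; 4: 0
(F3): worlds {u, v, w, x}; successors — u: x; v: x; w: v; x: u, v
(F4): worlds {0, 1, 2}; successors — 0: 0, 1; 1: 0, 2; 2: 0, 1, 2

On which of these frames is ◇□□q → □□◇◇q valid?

The schema corresponds to a generalized confluence (Geach) condition: ∀x ∀y ∀z ((xRy ∧ xR²z) → ∃w (yR²w ∧ zR²w)).
(F1): fails — uRs, uR²s but no w with sR²w and sR²w.
(F2): holds.
(F3): fails — uRx, uR²u but no t with xR²t and uR²t.
(F4): holds.
Valid on: (F2), (F4).

(F2), (F4)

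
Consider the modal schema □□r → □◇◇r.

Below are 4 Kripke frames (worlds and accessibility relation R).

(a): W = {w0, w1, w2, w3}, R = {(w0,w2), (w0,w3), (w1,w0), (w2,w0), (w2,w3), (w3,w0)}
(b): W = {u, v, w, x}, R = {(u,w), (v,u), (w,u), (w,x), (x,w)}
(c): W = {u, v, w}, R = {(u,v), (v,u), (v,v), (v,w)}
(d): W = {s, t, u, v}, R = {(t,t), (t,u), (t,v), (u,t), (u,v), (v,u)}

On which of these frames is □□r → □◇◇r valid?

(a), (d)

Frame correspondent (Sahlqvist): ∀x ∀z (xRz → ∃w (xR²w ∧ zR²w)) — i.e. a generalized confluence (Geach) condition.
(a): condition met.
(b): fails — uRw but no t with uR²t and wR²t.
(c): fails — vRw but no t with vR²t and wR²t.
(d): condition met.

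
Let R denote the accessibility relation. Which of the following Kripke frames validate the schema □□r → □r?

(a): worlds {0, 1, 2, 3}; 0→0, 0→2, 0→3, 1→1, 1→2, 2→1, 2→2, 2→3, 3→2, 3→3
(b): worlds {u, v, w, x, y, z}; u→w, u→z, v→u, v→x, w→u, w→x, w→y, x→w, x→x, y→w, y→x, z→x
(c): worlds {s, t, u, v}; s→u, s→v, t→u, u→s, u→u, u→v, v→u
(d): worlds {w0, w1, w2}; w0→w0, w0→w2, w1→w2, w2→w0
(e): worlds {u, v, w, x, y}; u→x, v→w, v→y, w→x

(a), (c)

The schema corresponds to density: ∀x ∀y (Rxy → ∃z (Rxz ∧ Rzy)).
(a): ✓.
(b): fails — Ruz but no t with Rut and Rtz.
(c): ✓.
(d): fails — Rw1w2 but no z with Rw1z and Rzw2.
(e): fails — Rvw but no z with Rvz and Rzw.
Valid on: (a), (c).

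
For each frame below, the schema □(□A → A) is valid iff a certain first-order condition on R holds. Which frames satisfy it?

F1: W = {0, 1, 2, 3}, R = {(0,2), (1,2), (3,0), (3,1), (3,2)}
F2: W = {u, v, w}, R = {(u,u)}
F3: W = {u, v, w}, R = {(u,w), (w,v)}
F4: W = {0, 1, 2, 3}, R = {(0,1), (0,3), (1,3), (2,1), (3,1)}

F2

Frame correspondent (Sahlqvist): ∀x ∀y (Rxy → Ryy) — i.e. shift-reflexivity.
F1: fails — R32 but not R22.
F2: condition met.
F3: fails — Ruw but not Rww.
F4: fails — R31 but not R11.
Valid on: F2.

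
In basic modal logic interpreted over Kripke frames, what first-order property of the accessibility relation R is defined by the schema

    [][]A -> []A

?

density

Suppose □□A→□A is valid. Take Rxy and set V(A)={w : xR²w}. Then □□A at x, so □A at x, so A at y, i.e. ∃z(Rxz∧Rzy).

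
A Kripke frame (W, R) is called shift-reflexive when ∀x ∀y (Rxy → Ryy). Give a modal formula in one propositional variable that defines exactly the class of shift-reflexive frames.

□(□p → p)

This is shift-reflexivity; the standard corresponding axiom is T□: □(□p → p).
Suppose □(□p→p) is valid. Take Rxy and set V(p)={w : Ryw}. Then at y, □p holds; since □(□p→p) at x, □p→p at y, so p at y, i.e. Ryy.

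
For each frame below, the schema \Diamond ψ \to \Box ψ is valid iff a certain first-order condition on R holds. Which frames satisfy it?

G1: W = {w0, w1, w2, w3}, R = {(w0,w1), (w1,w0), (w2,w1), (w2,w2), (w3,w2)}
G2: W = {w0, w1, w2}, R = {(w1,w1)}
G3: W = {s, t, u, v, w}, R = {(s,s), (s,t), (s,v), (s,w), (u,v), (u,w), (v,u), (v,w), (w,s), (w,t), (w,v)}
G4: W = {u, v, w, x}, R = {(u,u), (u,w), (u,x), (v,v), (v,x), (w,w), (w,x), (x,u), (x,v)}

Frame correspondent (Sahlqvist): \forall x \forall y \forall z (Rxy \wedge Rxz \to y = z) — i.e. partial functionality.
G1: fails — w2 sees both w1 and w2.
G2: ✓.
G3: fails — s sees both s and t.
G4: fails — u sees both u and w.
Valid on: G2.

G2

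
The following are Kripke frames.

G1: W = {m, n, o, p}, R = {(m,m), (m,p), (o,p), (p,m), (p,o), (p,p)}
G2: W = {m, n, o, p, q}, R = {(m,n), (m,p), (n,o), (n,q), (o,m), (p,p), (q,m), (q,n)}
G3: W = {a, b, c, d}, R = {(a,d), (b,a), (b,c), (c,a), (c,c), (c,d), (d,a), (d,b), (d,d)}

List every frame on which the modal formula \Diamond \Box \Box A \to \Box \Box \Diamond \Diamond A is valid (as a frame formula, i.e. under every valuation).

G1, G3

This is the axiom for a generalized confluence (Geach) condition; its first-order frame correspondent is \forall x \forall y \forall z ((xRy \wedge x R^2 z) \to \exists w (y R^2 w \wedge z R^2 w)).
G1: condition met.
G2: fails — mRn, mR²p but no w with nR²w and pR²w.
G3: condition met.
Valid on: G1, G3.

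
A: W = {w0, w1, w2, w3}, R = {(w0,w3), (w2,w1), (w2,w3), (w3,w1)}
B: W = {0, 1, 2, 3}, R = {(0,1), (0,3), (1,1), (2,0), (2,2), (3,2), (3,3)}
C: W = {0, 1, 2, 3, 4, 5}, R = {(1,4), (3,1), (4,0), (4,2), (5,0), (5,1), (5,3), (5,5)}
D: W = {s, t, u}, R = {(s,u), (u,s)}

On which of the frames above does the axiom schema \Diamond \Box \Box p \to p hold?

Frame correspondent (Sahlqvist): \forall x \forall y (xRy \to \exists w (y R^2 w \wedge x = w)) — i.e. a generalized confluence (Geach) condition.
A: fails — w0Rw3 but no w with w3R²w and w0=w.
B: fails — 0R1 but no w with 1R²w and 0=w.
C: fails — 1R4 but no w with 4R²w and 1=w.
D: fails — sRu but no w with uR²w and s=w.

none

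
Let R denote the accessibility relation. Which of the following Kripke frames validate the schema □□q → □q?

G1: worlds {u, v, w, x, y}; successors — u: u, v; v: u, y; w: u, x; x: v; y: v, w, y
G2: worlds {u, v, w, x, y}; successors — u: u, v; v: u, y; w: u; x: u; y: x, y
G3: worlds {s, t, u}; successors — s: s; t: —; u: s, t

G2

This is the axiom for density; its first-order frame correspondent is ∀x ∀y (Rxy → ∃z (Rxz ∧ Rzy)).
G1: fails — Rwx but no z with Rwz and Rzx.
G2: condition met.
G3: fails — Rut but no z with Ruz and Rzt.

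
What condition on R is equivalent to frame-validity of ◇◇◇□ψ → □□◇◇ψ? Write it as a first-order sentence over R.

∀x ∀y ∀z ((xR³y ∧ xR²z) → ∃w (yRw ∧ zR²w))

This is a Sahlqvist (Geach-type) schema ◇^3□^1ψ → □^2◇^2ψ.
First-order correspondent: ∀x ∀y ∀z ((xR³y ∧ xR²z) → ∃w (yRw ∧ zR²w)).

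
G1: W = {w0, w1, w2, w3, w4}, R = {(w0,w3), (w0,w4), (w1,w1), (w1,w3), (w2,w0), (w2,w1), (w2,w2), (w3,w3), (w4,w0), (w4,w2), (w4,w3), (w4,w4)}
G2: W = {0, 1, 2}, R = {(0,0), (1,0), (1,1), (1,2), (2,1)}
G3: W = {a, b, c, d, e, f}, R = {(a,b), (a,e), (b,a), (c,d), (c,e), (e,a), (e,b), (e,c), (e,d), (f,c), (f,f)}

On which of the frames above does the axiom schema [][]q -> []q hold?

G1, G2

This is the axiom for density; its first-order frame correspondent is forall x forall y (Rxy -> exists z (Rxz & Rzy)).
G1: ✓.
G2: ✓.
G3: fails — Rae but no z with Raz and Rze.
Valid on: G1, G2.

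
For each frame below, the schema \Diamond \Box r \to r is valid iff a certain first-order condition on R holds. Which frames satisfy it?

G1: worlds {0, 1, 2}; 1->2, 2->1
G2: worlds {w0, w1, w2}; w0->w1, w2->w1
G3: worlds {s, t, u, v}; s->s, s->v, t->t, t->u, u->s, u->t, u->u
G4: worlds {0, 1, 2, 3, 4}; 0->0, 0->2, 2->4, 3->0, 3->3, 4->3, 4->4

This is the axiom for symmetry; its first-order frame correspondent is \forall x \forall y (Rxy \to Ryx).
G1: satisfies the condition.
G2: fails — Rw0w1 but not Rw1w0.
G3: fails — Rus but not Rsu.
G4: fails — R02 but not R20.
Valid on: G1.

G1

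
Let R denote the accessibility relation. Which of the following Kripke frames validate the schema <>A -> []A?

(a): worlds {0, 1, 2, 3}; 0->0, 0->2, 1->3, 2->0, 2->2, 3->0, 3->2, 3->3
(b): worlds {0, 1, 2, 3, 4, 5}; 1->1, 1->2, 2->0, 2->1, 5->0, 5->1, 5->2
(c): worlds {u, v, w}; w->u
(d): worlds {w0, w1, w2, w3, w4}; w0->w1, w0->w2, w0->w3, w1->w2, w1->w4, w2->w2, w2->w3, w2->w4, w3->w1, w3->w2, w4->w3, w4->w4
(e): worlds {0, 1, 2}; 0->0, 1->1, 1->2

The schema corresponds to partial functionality: forall x forall y forall z (Rxy & Rxz -> y = z).
(a): fails — 0 sees both 0 and 2.
(b): fails — 1 sees both 1 and 2.
(c): condition met.
(d): fails — w0 sees both w1 and w2.
(e): fails — 1 sees both 1 and 2.

(c)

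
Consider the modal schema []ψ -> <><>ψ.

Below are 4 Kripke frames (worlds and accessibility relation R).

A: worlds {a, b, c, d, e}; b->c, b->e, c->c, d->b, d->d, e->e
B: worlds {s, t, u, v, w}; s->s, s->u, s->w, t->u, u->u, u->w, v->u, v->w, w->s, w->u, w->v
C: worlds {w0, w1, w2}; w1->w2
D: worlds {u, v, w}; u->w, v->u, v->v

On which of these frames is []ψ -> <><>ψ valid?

B

This is the axiom for a generalized confluence (Geach) condition; its first-order frame correspondent is forall x exists w (xRw & x R^2 w).
A: fails — at a but no w with aRw and aR²w.
B: holds.
C: fails — at w0 but no w with w0Rw and w0R²w.
D: fails — at u but no t with uRt and uR²t.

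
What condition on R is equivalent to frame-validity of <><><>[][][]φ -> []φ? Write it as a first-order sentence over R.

forall x forall y forall z ((x R^3 y & xRz) -> exists w (y R^3 w & z = w))

This is a Sahlqvist (Geach-type) schema ◇^3□^3φ → □^1◇^0φ.
Minimal-valuation argument: fix x; take any y with xR^3y and any z with xR^1z. Set V(φ) to the set of worlds R-reachable from y in exactly 3 steps. Then □^3φ holds at y, so the antecedent holds at x; validity forces ◇^0φ at z, giving a w with zR^0w and yR^3w.
First-order correspondent: forall x forall y forall z ((x R^3 y & xRz) -> exists w (y R^3 w & z = w)).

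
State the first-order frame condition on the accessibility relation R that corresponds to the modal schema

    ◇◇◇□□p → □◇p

This is a Sahlqvist (Geach-type) schema ◇^3□^2p → □^1◇^1p.
First-order correspondent: ∀x ∀y ∀z ((xR³y ∧ xRz) → ∃w (yR²w ∧ zRw)).

∀x ∀y ∀z ((xR³y ∧ xRz) → ∃w (yR²w ∧ zRw))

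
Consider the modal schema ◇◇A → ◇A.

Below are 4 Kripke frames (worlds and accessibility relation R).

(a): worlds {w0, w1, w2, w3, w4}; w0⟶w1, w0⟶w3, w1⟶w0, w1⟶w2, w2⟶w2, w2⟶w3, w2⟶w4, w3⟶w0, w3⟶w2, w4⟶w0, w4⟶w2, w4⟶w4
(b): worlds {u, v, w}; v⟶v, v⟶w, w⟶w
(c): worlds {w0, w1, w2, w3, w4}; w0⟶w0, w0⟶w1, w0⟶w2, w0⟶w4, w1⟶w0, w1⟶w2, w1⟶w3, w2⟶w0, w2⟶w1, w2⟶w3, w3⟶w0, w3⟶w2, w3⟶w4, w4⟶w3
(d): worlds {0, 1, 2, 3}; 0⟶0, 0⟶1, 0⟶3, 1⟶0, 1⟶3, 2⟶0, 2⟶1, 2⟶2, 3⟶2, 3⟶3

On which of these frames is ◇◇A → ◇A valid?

(b)

Frame correspondent (Sahlqvist): ∀x ∀y (xR²y → ∃w (y = w ∧ xRw)) — i.e. a generalized confluence (Geach) condition.
(a): fails — w0R²w0 but no w with w0=w and w0Rw.
(b): ✓.
(c): fails — w0R²w3 but no w with w3=w and w0Rw.
(d): fails — 0R²2 but no w with 2=w and 0Rw.
Valid on: (b).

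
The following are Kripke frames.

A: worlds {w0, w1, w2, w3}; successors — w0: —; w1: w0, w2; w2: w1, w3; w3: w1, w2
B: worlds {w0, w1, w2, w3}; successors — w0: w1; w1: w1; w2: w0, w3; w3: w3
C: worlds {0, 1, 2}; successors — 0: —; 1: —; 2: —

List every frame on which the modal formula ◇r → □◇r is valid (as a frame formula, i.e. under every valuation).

C

This is the axiom for the Euclidean property; its first-order frame correspondent is ∀x ∀y ∀z (Rxy ∧ Rxz → Ryz).
A: fails — Rw1w2 and Rw1w2 but not Rw2w2.
B: fails — Rw2w0 and Rw2w0 but not Rw0w0.
C: holds.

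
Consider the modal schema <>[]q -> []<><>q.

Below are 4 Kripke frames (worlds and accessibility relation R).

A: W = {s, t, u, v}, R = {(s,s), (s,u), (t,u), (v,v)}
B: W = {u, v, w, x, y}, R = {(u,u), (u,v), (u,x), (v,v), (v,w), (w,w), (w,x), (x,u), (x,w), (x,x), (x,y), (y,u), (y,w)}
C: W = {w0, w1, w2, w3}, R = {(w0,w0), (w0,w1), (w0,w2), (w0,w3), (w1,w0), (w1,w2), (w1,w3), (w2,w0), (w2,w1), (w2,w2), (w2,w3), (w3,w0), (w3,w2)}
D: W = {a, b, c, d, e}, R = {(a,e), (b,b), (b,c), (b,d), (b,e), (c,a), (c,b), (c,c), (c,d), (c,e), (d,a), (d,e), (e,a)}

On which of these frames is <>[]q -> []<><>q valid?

Frame correspondent (Sahlqvist): forall x forall y forall z ((xRy & xRz) -> exists w (yRw & z R^2 w)) — i.e. a generalized confluence (Geach) condition.
A: fails — sRs, sRu but no w with sRw and uR²w.
B: holds.
C: holds.
D: fails — aRe, aRe but no w with eRw and eR²w.

B, C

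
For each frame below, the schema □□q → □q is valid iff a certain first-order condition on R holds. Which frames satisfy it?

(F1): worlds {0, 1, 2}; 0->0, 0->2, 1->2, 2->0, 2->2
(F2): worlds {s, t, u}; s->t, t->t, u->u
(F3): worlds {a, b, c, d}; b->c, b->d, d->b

(F1), (F2)

The schema corresponds to density: ∀x ∀y (Rxy → ∃z (Rxz ∧ Rzy)).
(F1): holds.
(F2): holds.
(F3): fails — Rdb but no z with Rdz and Rzb.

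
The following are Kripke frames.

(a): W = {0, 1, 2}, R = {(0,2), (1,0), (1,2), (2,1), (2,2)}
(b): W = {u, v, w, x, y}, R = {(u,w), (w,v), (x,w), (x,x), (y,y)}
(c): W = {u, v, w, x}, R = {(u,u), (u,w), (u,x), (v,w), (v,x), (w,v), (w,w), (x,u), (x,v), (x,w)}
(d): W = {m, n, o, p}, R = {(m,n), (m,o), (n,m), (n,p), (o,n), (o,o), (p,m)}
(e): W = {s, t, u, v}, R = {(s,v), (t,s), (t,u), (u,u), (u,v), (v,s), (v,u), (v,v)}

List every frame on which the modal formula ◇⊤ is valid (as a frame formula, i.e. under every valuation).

(a), (c), (d), (e)

Frame correspondent (Sahlqvist): ∀x ∃y Rxy — i.e. seriality.
(a): ✓.
(b): fails — world v has no successor.
(c): ✓.
(d): ✓.
(e): ✓.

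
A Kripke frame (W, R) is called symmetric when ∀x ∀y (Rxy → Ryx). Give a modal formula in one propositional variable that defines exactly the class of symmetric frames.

The condition is symmetry. The B schema q → □◇q defines it.
Suppose q→□◇q is valid. Take Rxy and set V(q)={x}. Then q at x, so □◇q at x, so ◇q at y, so some z with Ryz has q; z=x, i.e. Ryx.

q → □◇q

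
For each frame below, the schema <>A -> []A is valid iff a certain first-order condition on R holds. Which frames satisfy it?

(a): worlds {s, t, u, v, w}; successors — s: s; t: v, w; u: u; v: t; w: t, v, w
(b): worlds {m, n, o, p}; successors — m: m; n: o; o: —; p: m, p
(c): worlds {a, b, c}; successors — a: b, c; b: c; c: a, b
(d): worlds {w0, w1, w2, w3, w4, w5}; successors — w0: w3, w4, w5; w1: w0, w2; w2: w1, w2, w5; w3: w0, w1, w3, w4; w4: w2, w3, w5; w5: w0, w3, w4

The schema corresponds to partial functionality: forall x forall y forall z (Rxy & Rxz -> y = z).
(a): fails — t sees both v and w.
(b): fails — p sees both m and p.
(c): fails — a sees both b and c.
(d): fails — w0 sees both w3 and w4.

none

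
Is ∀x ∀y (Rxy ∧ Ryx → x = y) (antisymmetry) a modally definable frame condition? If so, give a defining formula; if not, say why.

No

Any modally definable frame class is closed under surjective bounded morphisms.
The 8-cycle (worlds 0,1,2,3,4,5,6,7 with 0→1→2→3→4→5→6→7→0) is antisymmetric. Sending even-indexed worlds to a and odd-indexed worlds to b is a surjective bounded morphism onto the two-world frame with a↔b, which is not antisymmetric.
So no modal formula (or set of formulas) defines exactly the antisymmetric frames.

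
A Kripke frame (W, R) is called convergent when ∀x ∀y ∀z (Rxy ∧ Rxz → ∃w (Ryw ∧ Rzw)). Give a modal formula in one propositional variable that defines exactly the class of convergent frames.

◇□r → □◇r

This is convergence; the standard corresponding axiom is .2: ◇□r → □◇r.
Suppose ◇□r→□◇r is valid. Take Rxy, Rxz and set V(r)={w : Ryw}. Then □r at y so ◇□r at x, so □◇r at x, so ◇r at z, giving w with Rzw and Ryw.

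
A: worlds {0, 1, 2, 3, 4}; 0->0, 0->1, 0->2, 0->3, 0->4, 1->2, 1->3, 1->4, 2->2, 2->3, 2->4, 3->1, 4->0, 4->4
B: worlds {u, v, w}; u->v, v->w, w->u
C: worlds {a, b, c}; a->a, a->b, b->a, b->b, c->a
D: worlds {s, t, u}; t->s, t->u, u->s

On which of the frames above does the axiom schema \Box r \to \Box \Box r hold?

D

This is the axiom for transitivity; its first-order frame correspondent is \forall x \forall y \forall z (Rxy \wedge Ryz \to Rxz).
A: fails — R14 and R40 but not R10.
B: fails — Ruv and Rvw but not Ruw.
C: fails — Rca and Rab but not Rcb.
D: satisfies the condition.
Valid on: D.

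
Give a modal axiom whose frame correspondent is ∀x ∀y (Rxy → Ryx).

A defining formula is p → □◇p (the B axiom).

p → □◇p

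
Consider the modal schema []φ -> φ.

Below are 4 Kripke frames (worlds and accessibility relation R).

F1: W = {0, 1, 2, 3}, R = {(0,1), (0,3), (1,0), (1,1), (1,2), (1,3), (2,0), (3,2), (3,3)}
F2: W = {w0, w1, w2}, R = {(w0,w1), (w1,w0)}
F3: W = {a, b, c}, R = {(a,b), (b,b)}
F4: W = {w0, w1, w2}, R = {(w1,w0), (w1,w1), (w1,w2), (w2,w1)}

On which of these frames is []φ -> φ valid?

Frame correspondent (Sahlqvist): forall x Rxx — i.e. reflexivity.
F1: fails — world 0 does not see itself.
F2: fails — world w0 does not see itself.
F3: fails — world a does not see itself.
F4: fails — world w0 does not see itself.

none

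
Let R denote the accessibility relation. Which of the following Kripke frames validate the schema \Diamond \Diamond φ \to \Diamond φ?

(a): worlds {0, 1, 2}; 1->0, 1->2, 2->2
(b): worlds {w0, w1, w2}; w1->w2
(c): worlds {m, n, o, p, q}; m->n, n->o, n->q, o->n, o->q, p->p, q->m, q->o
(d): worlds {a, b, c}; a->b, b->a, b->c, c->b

This is the axiom for transitivity; its first-order frame correspondent is \forall x \forall y \forall z (Rxy \wedge Ryz \to Rxz).
(a): holds.
(b): holds.
(c): fails — Ron and Rno but not Roo.
(d): fails — Rab and Rba but not Raa.
Valid on: (a), (b).

(a), (b)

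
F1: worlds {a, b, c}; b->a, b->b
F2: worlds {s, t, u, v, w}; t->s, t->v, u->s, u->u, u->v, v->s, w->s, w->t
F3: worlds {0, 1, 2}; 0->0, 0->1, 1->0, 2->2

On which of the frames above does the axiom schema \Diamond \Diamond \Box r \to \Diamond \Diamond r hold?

F3

This is the axiom for a generalized confluence (Geach) condition; its first-order frame correspondent is \forall x \forall y (x R^2 y \to \exists w (yRw \wedge x R^2 w)).
F1: fails — bR²a but no w with aRw and bR²w.
F2: fails — tR²s but no w* with sRw* and tR²w*.
F3: ✓.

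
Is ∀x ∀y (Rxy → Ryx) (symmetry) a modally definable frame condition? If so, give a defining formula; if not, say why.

Yes: it is symmetry, defined by the B schema r → □◇r.

Definable; r → □◇r defines it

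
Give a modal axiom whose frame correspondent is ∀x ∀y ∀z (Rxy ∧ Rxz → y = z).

The condition is partial functionality. The CD schema ◇ψ → □ψ defines it.
Suppose ◇ψ→□ψ is valid. Take Rxy, Rxz and set V(ψ)={y}. Then ◇ψ at x, so □ψ at x, so ψ at z, i.e. z=y.

◇ψ → □ψ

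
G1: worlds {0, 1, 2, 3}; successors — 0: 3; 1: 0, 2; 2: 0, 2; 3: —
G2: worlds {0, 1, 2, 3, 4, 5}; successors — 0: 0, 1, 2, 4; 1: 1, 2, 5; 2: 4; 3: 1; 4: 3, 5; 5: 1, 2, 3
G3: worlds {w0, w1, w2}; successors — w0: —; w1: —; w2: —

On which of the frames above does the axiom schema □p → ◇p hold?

G2

Frame correspondent (Sahlqvist): ∀x ∃y Rxy — i.e. seriality.
G1: fails — world 3 has no successor.
G2: ✓.
G3: fails — world w0 has no successor.
Valid on: G2.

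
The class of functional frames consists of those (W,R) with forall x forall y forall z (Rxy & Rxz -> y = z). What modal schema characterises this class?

◇r → □r

A defining formula is ◇r → □r (the CD axiom).
Suppose ◇r→□r is valid. Take Rxy, Rxz and set V(r)={y}. Then ◇r at x, so □r at x, so r at z, i.e. z=y.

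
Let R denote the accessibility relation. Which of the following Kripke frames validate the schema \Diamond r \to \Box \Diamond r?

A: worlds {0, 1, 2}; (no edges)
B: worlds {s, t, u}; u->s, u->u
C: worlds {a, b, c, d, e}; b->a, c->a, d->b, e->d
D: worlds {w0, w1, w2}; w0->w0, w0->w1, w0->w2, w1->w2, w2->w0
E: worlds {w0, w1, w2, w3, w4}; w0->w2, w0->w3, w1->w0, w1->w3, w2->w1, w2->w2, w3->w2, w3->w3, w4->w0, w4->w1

A

The schema corresponds to the Euclidean property: \forall x \forall y \forall z (Rxy \wedge Rxz \to Ryz).
A: satisfies the condition.
B: fails — Rus and Rus but not Rss.
C: fails — Rba and Rba but not Raa.
D: fails — Rw0w1 and Rw0w1 but not Rw1w1.
E: fails — Rw0w2 and Rw0w3 but not Rw2w3.
Valid on: A.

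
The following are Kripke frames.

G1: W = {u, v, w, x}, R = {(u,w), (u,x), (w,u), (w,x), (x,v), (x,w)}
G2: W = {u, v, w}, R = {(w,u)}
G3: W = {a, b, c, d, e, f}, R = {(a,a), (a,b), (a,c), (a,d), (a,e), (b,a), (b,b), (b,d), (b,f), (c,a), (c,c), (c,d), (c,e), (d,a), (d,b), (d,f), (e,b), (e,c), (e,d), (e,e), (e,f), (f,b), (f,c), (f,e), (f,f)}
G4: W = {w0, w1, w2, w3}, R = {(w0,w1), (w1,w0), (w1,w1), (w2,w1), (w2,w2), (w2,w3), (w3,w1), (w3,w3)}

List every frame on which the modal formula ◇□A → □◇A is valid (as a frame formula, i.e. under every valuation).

This is the axiom for convergence; its first-order frame correspondent is ∀x ∀y ∀z (Rxy ∧ Rxz → ∃w (Ryw ∧ Rzw)).
G1: fails — Ruw and Rux but w and x have no common successor.
G2: fails — Rwu and Rwu but u and u have no common successor.
G3: satisfies the condition.
G4: satisfies the condition.

G3, G4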